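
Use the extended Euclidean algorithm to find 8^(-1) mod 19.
Extended GCD: 8(-7) + 19(3) = 1. So 8^(-1) ≡ 12 ≡ 12 (mod 19). Verify: 8 × 12 = 96 ≡ 1 (mod 19)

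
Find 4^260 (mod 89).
Using Fermat: 4^{88} ≡ 1 (mod 89). 260 ≡ 84 (mod 88). So 4^{260} ≡ 4^{84} ≡ 8 (mod 89)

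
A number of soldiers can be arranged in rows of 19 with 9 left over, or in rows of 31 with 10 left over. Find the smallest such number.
M = 19 × 31 = 589. M₁ = 31, y₁ ≡ 8 (mod 19). M₂ = 19, y₂ ≡ 18 (mod 31). m = 9×31×8 + 10×19×18 ≡ 351 (mod 589). The smallest positive such number is 351.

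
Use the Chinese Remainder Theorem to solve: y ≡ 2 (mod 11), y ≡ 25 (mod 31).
211

Using the Chinese Remainder Theorem:
M = product of moduli = 341
For equation 1: M_1 = 31, 31 ≡ 9 (mod 11), inverse of 31 mod 11 is 5 (check: 9 × 5 = 45 ≡ 1 (mod 11))
For equation 2: M_2 = 11, 11 ≡ 11 (mod 31), inverse of 11 mod 31 is 17 (check: 11 × 17 = 187 ≡ 1 (mod 31))
Combine: y ≡ Σ r_i×M_i×(M_i⁻¹ mod m_i) = 2×31×5 + 25×11×17 = 310 + 4675 = 4985
4985 mod 341 = 211
y ≡ 211 (mod 341)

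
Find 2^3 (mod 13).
3 = 2 + 1 (binary 11). Repeated squaring mod 13: 2^1 ≡ 2; 2^2 ≡ 2² = 4 ≡ 4. Multiply: 2^3 = 2^2 × 2^1 ≡ 4 × 2 (mod 13): 4 × 2 = 8 ≡ 8. So 2^3 ≡ 8 (mod 13).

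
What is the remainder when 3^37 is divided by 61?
Using repeated squaring. 37 = 32 + 4 + 1 (binary 100101). Repeated squaring mod 61: 3^1 ≡ 3; 3^2 ≡ 3² = 9 ≡ 9; 3^4 ≡ 9² = 81 ≡ 20; 3^8 ≡ 20² = 400 ≡ 34; 3^16 ≡ 34² = 1156 ≡ 58; 3^32 ≡ 58² = 3364 ≡ 9. Multiply: 3^37 = 3^32 × 3^4 × 3^1 ≡ 9 × 20 × 3 (mod 61): 9 × 20 = 180 ≡ 58; 58 × 3 = 174 ≡ 52. So 3^37 ≡ 52 (mod 61).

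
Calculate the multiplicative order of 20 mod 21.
Powers of 20 mod 21: 20^1≡20, 20^2≡1. Order = 2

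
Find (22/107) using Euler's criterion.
(22/107) = 22^{53} mod 107 = -1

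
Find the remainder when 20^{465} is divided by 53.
By Fermat: 20^{52} ≡ 1 (mod 53). 465 = 8×52 + 49. So 20^{465} ≡ 20^{49} ≡ 35 (mod 53)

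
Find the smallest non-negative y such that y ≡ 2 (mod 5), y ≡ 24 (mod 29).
82

Using the Chinese Remainder Theorem:
M = product of moduli = 145
For equation 1: M_1 = 29, 29 ≡ 4 (mod 5), inverse of 29 mod 5 is 4 (check: 4 × 4 = 16 ≡ 1 (mod 5))
For equation 2: M_2 = 5, 5 ≡ 5 (mod 29), inverse of 5 mod 29 is 6 (check: 5 × 6 = 30 ≡ 1 (mod 29))
Combine: y ≡ Σ r_i×M_i×(M_i⁻¹ mod m_i) = 2×29×4 + 24×5×6 = 232 + 720 = 952
952 mod 145 = 82
y ≡ 82 (mod 145)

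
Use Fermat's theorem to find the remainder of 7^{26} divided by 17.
2

By Fermat's Little Theorem, a^(p-1) ≡ 1 (mod p) for prime p and gcd(a, p) = 1
Here p = 17, so 7^16 ≡ 1 (mod 17)
We can reduce the exponent: 26 mod 16 = 10
So 7^26 ≡ 7^10 (mod 17)
Computing: 7^10 mod 17 = 2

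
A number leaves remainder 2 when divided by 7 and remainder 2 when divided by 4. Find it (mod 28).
M = 7 × 4 = 28. M₁ = 4, y₁ ≡ 2 (mod 7). M₂ = 7, y₂ ≡ 3 (mod 4). r = 2×4×2 + 2×7×3 ≡ 2 (mod 28)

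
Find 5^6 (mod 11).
6 = 4 + 2 (binary 110). Repeated squaring mod 11: 5^1 ≡ 5; 5^2 ≡ 5² = 25 ≡ 3; 5^4 ≡ 3² = 9 ≡ 9. Multiply: 5^6 = 5^4 × 5^2 ≡ 9 × 3 (mod 11): 9 × 3 = 27 ≡ 5. So 5^6 ≡ 5 (mod 11).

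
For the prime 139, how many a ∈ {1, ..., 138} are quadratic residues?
For prime 139, there are (p-1)/2 = (139-1)/2 = 69 quadratic residues (excluding 0).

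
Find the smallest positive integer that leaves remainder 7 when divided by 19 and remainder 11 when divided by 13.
M = 19 × 13 = 247. M₁ = 13, y₁ ≡ 3 (mod 19). M₂ = 19, y₂ ≡ 11 (mod 13). t = 7×13×3 + 11×19×11 ≡ 102 (mod 247). The smallest positive such number is 102.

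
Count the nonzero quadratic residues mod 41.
For prime 41, there are (p-1)/2 = (41-1)/2 = 20 quadratic residues (excluding 0).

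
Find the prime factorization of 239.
239

Divide by primes starting from smallest:
239 ÷ 239 = 1

239 = 239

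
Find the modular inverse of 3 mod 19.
3^(-1) ≡ 13 (mod 19). Verification: 3 × 13 = 39 ≡ 1 (mod 19)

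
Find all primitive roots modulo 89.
Primitive roots mod 89: {3, 6, 7, 13, 14, 15, 19, 23, 24, 26, 27, 28, 29, 30, 31, 33, 35, 38, 41, 43, 46, 48, 51, 54, 56, 58, 59, 60, 61, 62, 63, 65, 66, 70, 74, 75, 76, 82, 83, 86}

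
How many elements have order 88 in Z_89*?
Number of primitive roots mod 89 = φ(88) = 40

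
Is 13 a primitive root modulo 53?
No

To verify, check if 13^(52/q) ≢ 1 (mod 53) for each prime divisor q of 52
Divisors of 52 = 52: [1, 2, 4, 13, 26, 52]
  13^(52/2) = 13^26 ≡ 1 (mod 53)
  13^(52/13) = 13^4 ≡ 47 (mod 53)
Conclusion: 13 is not a primitive root modulo 53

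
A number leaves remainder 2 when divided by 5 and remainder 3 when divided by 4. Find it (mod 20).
M = 5 × 4 = 20. M₁ = 4, y₁ ≡ 4 (mod 5). M₂ = 5, y₂ ≡ 1 (mod 4). z = 2×4×4 + 3×5×1 ≡ 7 (mod 20)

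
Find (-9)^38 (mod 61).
Using repeated squaring. (-9) ≡ 52 (mod 61). 38 = 32 + 4 + 2 (binary 100110). Repeated squaring mod 61: 52^1 ≡ 52; 52^2 ≡ 52² = 2704 ≡ 20; 52^4 ≡ 20² = 400 ≡ 34; 52^8 ≡ 34² = 1156 ≡ 58; 52^16 ≡ 58² = 3364 ≡ 9; 52^32 ≡ 9² = 81 ≡ 20. Multiply: (-9)^38 ≡ 52^32 × 52^4 × 52^2 ≡ 20 × 34 × 20 (mod 61): 20 × 34 = 680 ≡ 9; 9 × 20 = 180 ≡ 58. So (-9)^38 ≡ 58 (mod 61).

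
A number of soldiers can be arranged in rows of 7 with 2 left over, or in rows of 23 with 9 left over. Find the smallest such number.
M = 7 × 23 = 161. M₁ = 23, y₁ ≡ 4 (mod 7). M₂ = 7, y₂ ≡ 10 (mod 23). z = 2×23×4 + 9×7×10 ≡ 9 (mod 161). The smallest positive such number is 9.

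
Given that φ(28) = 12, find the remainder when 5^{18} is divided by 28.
By Euler: 5^{12} ≡ 1 (mod 28) since gcd(5, 28) = 1. 18 = 1×12 + 6. So 5^{18} ≡ 5^{6} ≡ 1 (mod 28)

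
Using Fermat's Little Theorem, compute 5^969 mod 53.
By Fermat: 5^{52} ≡ 1 (mod 53). 969 ≡ 33 (mod 52). So 5^{969} ≡ 5^{33} ≡ 50 (mod 53)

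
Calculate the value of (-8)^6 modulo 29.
(-8) ≡ 21 (mod 29). 6 = 4 + 2 (binary 110). Repeated squaring mod 29: 21^1 ≡ 21; 21^2 ≡ 21² = 441 ≡ 6; 21^4 ≡ 6² = 36 ≡ 7. Multiply: (-8)^6 ≡ 21^4 × 21^2 ≡ 7 × 6 (mod 29): 7 × 6 = 42 ≡ 13. So (-8)^6 ≡ 13 (mod 29).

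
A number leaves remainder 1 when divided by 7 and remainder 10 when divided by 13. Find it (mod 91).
M = 7 × 13 = 91. M₁ = 13, y₁ ≡ 6 (mod 7). M₂ = 7, y₂ ≡ 2 (mod 13). t = 1×13×6 + 10×7×2 ≡ 36 (mod 91)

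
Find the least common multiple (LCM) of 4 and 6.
12

First find GCD(4, 6) using the Euclidean algorithm:
4 = 0 × 6 + 4
6 = 1 × 4 + 2
4 = 2 × 2 + 0
GCD(4, 6) = 2

LCM formula: LCM(a, b) = (a × b) / GCD(a, b)
LCM(4, 6) = (4 × 6) / 2
LCM(4, 6) = 24 / 2
LCM(4, 6) = 12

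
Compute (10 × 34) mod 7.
4

(10 × 34) = 340
340 mod 7 = 4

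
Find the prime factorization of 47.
47

Divide by primes starting from smallest:
47 ÷ 47 = 1

47 = 47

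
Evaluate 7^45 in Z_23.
Using Fermat: 7^{22} ≡ 1 (mod 23). 45 ≡ 1 (mod 22). So 7^{45} ≡ 7^{1} ≡ 7 (mod 23)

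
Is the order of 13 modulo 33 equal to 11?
No, the actual order is 10, not 11.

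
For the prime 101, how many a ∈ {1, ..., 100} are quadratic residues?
For prime 101, there are (p-1)/2 = (101-1)/2 = 50 quadratic residues (excluding 0).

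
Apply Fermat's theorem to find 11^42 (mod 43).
By Fermat's Little Theorem, 11^{42} ≡ 1 (mod 43) since 43 is prime and gcd(11, 43) = 1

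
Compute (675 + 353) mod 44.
16

(675 + 353) = 1028
1028 mod 44 = 16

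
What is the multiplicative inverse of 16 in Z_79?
5

Using Extended Euclidean Algorithm:
gcd(16, 79) = 1
Bezout coefficients: 16 × 5 + 79 × -1 = 1
So 16 × 5 ≡ 1 (mod 79)
The inverse is 5 mod 79 = 5
Verification: 16 × 5 = 80 = 1 × 79 + 1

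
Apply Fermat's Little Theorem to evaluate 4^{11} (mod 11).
4

By Fermat's Little Theorem, a^(p-1) ≡ 1 (mod p) for prime p and gcd(a, p) = 1
Here p = 11, so 4^10 ≡ 1 (mod 11)
We can reduce the exponent: 11 mod 10 = 1
So 4^11 ≡ 4^1 (mod 11)
Computing: 4^1 mod 11 = 4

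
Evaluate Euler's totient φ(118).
58

Prime factorization: 118 = 2 × 59
Using the formula φ(n) = n × Π(1 - 1/p) for each prime factor p:
φ(118) = 118 × (1 - 1/2) × (1 - 1/59)
φ(118) = 58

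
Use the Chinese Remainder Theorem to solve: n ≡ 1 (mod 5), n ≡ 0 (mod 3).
M = 5 × 3 = 15. M₁ = 3, y₁ ≡ 2 (mod 5). M₂ = 5, y₂ ≡ 2 (mod 3). n = 1×3×2 + 0×5×2 ≡ 6 (mod 15)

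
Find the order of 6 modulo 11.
Powers of 6 mod 11: 6^1≡6, 6^2≡3, 6^3≡7, 6^4≡9, 6^5≡10, 6^6≡5, 6^7≡8, 6^8≡4, 6^9≡2, 6^10≡1. Order = 10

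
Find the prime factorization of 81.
3^4

Divide by primes starting from smallest:
81 ÷ 3 = 27
27 ÷ 3 = 9
9 ÷ 3 = 3
3 ÷ 3 = 1

81 = 3^4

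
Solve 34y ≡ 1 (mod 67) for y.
2

Using Extended Euclidean Algorithm:
gcd(34, 67) = 1
Bezout coefficients: 34 × 2 + 67 × -1 = 1
So 34 × 2 ≡ 1 (mod 67)
The inverse is 2 mod 67 = 2
Verification: 34 × 2 = 68 = 1 × 67 + 1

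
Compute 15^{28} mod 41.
23

Using successive squaring:
Binary expansion of 28: 11100
Powers of 15 mod 41 (each is the square of the previous):
  15^1 ≡ 15 (mod 41)
  15^2 ≡ 15² = 225 ≡ 20 (mod 41)
  15^4 ≡ 20² = 400 ≡ 31 (mod 41)
  15^8 ≡ 31² = 961 ≡ 18 (mod 41)
  15^16 ≡ 18² = 324 ≡ 37 (mod 41)
28 = 16 + 8 + 4, so 15^28 = 15^16 × 15^8 × 15^4 ≡ 37 × 18 × 31 (mod 41)
Multiplying step by step:
  37 × 18 = 666 ≡ 10 (mod 41)
  10 × 31 = 310 ≡ 23 (mod 41)
Result: 15^28 ≡ 23 (mod 41)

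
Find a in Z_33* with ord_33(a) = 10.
2 has order 10 mod 33 since 2^{10} ≡ 1 (mod 33) and no smaller power works.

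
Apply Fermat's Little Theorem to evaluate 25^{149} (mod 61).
22

By Fermat's Little Theorem, a^(p-1) ≡ 1 (mod p) for prime p and gcd(a, p) = 1
Here p = 61, so 25^60 ≡ 1 (mod 61)
We can reduce the exponent: 149 mod 60 = 29
So 25^149 ≡ 25^29 (mod 61)
Computing: 25^29 mod 61 = 22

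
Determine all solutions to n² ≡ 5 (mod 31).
The square roots of 5 mod 31 are 25 and 6. Verify: 25² = 625 ≡ 5 (mod 31)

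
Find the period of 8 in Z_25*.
Powers of 8 mod 25: 8^1≡8, 8^2≡14, 8^3≡12, 8^4≡21, 8^5≡18, 8^6≡19, 8^7≡2, 8^8≡16, 8^9≡3, 8^10≡24, 8^11≡17, 8^12≡11, 8^13≡13, 8^14≡4, 8^15≡7, 8^16≡6, 8^17≡23, 8^18≡9, 8^19≡22, 8^20≡1. Order = 20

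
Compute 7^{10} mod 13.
4

Using successive squaring:
Binary expansion of 10: 1010
Powers of 7 mod 13 (each is the square of the previous):
  7^1 ≡ 7 (mod 13)
  7^2 ≡ 7² = 49 ≡ 10 (mod 13)
  7^4 ≡ 10² = 100 ≡ 9 (mod 13)
  7^8 ≡ 9² = 81 ≡ 3 (mod 13)
10 = 8 + 2, so 7^10 = 7^8 × 7^2 ≡ 3 × 10 (mod 13)
Multiplying step by step:
  3 × 10 = 30 ≡ 4 (mod 13)
Result: 7^10 ≡ 4 (mod 13)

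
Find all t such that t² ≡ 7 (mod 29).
The square roots of 7 mod 29 are 23 and 6. Verify: 23² = 529 ≡ 7 (mod 29)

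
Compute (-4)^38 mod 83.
Using repeated squaring. (-4) ≡ 79 (mod 83). 38 = 32 + 4 + 2 (binary 100110). Repeated squaring mod 83: 79^1 ≡ 79; 79^2 ≡ 79² = 6241 ≡ 16; 79^4 ≡ 16² = 256 ≡ 7; 79^8 ≡ 7² = 49 ≡ 49; 79^16 ≡ 49² = 2401 ≡ 77; 79^32 ≡ 77² = 5929 ≡ 36. Multiply: (-4)^38 ≡ 79^32 × 79^4 × 79^2 ≡ 36 × 7 × 16 (mod 83): 36 × 7 = 252 ≡ 3; 3 × 16 = 48 ≡ 48. So (-4)^38 ≡ 48 (mod 83).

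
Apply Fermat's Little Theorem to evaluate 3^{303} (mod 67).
8

By Fermat's Little Theorem, a^(p-1) ≡ 1 (mod p) for prime p and gcd(a, p) = 1
Here p = 67, so 3^66 ≡ 1 (mod 67)
We can reduce the exponent: 303 mod 66 = 39
So 3^303 ≡ 3^39 (mod 67)
Computing: 3^39 mod 67 = 8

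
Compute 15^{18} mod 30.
15

Using successive squaring:
Binary expansion of 18: 10010
Powers of 15 mod 30 (each is the square of the previous):
  15^1 ≡ 15 (mod 30)
  15^2 ≡ 15² = 225 ≡ 15 (mod 30)
  15^4 ≡ 15² = 225 ≡ 15 (mod 30)
  15^8 ≡ 15² = 225 ≡ 15 (mod 30)
  15^16 ≡ 15² = 225 ≡ 15 (mod 30)
18 = 16 + 2, so 15^18 = 15^16 × 15^2 ≡ 15 × 15 (mod 30)
Multiplying step by step:
  15 × 15 = 225 ≡ 15 (mod 30)
Result: 15^18 ≡ 15 (mod 30)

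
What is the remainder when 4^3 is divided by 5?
3 = 2 + 1 (binary 11). Repeated squaring mod 5: 4^1 ≡ 4; 4^2 ≡ 4² = 16 ≡ 1. Multiply: 4^3 = 4^2 × 4^1 ≡ 1 × 4 (mod 5): 1 × 4 = 4 ≡ 4. So 4^3 ≡ 4 (mod 5).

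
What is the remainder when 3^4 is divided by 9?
4 = 4 (binary 100). Repeated squaring mod 9: 3^1 ≡ 3; 3^2 ≡ 3² = 9 ≡ 0; 3^4 ≡ 0² = 0 ≡ 0. So 3^4 ≡ 0 (mod 9).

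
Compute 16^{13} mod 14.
2

Using successive squaring:
Binary expansion of 13: 1101
Powers of 16 mod 14 (each is the square of the previous):
  16^1 ≡ 2 (mod 14)
  16^2 ≡ 2² = 4 ≡ 4 (mod 14)
  16^4 ≡ 4² = 16 ≡ 2 (mod 14)
  16^8 ≡ 2² = 4 ≡ 4 (mod 14)
13 = 8 + 4 + 1, so 16^13 = 16^8 × 16^4 × 16^1 ≡ 4 × 2 × 2 (mod 14)
Multiplying step by step:
  4 × 2 = 8 ≡ 8 (mod 14)
  8 × 2 = 16 ≡ 2 (mod 14)
Result: 16^13 ≡ 2 (mod 14)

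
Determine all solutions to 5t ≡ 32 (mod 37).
36

Since gcd(5, 37) = 1 divides 32, a solution exists.
Multiply both sides by the inverse of 5 mod 37:
  5^(-1) mod 37 = 15
  x ≡ 15 × 32 ≡ 480 ≡ 36 (mod 37)
Verification: 5 × 36 = 180 = 4 × 37 + 32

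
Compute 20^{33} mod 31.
2

Using successive squaring:
Binary expansion of 33: 100001
Powers of 20 mod 31 (each is the square of the previous):
  20^1 ≡ 20 (mod 31)
  20^2 ≡ 20² = 400 ≡ 28 (mod 31)
  20^4 ≡ 28² = 784 ≡ 9 (mod 31)
  20^8 ≡ 9² = 81 ≡ 19 (mod 31)
  20^16 ≡ 19² = 361 ≡ 20 (mod 31)
  20^32 ≡ 20² = 400 ≡ 28 (mod 31)
33 = 32 + 1, so 20^33 = 20^32 × 20^1 ≡ 28 × 20 (mod 31)
Multiplying step by step:
  28 × 20 = 560 ≡ 2 (mod 31)
Result: 20^33 ≡ 2 (mod 31)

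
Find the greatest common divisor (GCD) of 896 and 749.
7

Using the Euclidean algorithm:
896 = 1 × 749 + 147
749 = 5 × 147 + 14
147 = 10 × 14 + 7
14 = 2 × 7 + 0

GCD(896, 749) = 7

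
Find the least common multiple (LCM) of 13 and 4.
52

First find GCD(13, 4) using the Euclidean algorithm:
13 = 3 × 4 + 1
4 = 4 × 1 + 0
GCD(13, 4) = 1

LCM formula: LCM(a, b) = (a × b) / GCD(a, b)
LCM(13, 4) = (13 × 4) / 1
LCM(13, 4) = 52 / 1
LCM(13, 4) = 52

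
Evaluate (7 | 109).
(7/109) = 7^{54} mod 109 = 1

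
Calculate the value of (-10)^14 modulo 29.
Using repeated squaring. (-10) ≡ 19 (mod 29). 14 = 8 + 4 + 2 (binary 1110). Repeated squaring mod 29: 19^1 ≡ 19; 19^2 ≡ 19² = 361 ≡ 13; 19^4 ≡ 13² = 169 ≡ 24; 19^8 ≡ 24² = 576 ≡ 25. Multiply: (-10)^14 ≡ 19^8 × 19^4 × 19^2 ≡ 25 × 24 × 13 (mod 29): 25 × 24 = 600 ≡ 20; 20 × 13 = 260 ≡ 28. So (-10)^14 ≡ 28 (mod 29).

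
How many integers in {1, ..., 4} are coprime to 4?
2

Prime factorization: 4 = 2^2
Using the formula φ(n) = n × Π(1 - 1/p) for each prime factor p:
φ(4) = 4 × (1 - 1/2)
φ(4) = 2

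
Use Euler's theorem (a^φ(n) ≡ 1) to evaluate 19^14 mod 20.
By Euler: 19^{8} ≡ 1 (mod 20) since gcd(19, 20) = 1. 14 = 1×8 + 6. So 19^{14} ≡ 19^{6} ≡ 1 (mod 20)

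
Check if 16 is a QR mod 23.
By Euler's criterion: 16^{11} ≡ 1 (mod 23). Since this equals 1, 16 is a QR.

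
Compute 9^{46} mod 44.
9

Using successive squaring:
Binary expansion of 46: 101110
Powers of 9 mod 44 (each is the square of the previous):
  9^1 ≡ 9 (mod 44)
  9^2 ≡ 9² = 81 ≡ 37 (mod 44)
  9^4 ≡ 37² = 1369 ≡ 5 (mod 44)
  9^8 ≡ 5² = 25 ≡ 25 (mod 44)
  9^16 ≡ 25² = 625 ≡ 9 (mod 44)
  9^32 ≡ 9² = 81 ≡ 37 (mod 44)
46 = 32 + 8 + 4 + 2, so 9^46 = 9^32 × 9^8 × 9^4 × 9^2 ≡ 37 × 25 × 5 × 37 (mod 44)
Multiplying step by step:
  37 × 25 = 925 ≡ 1 (mod 44)
  1 × 5 = 5 ≡ 5 (mod 44)
  5 × 37 = 185 ≡ 9 (mod 44)
Result: 9^46 ≡ 9 (mod 44)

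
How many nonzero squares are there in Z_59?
For prime 59, there are (p-1)/2 = (59-1)/2 = 29 quadratic residues (excluding 0).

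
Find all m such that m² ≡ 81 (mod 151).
The square roots of 81 mod 151 are 9 and 142. Verify: 9² = 81 ≡ 81 (mod 151)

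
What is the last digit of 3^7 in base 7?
7 = 4 + 2 + 1 (binary 111). Repeated squaring mod 7: 3^1 ≡ 3; 3^2 ≡ 3² = 9 ≡ 2; 3^4 ≡ 2² = 4 ≡ 4. Multiply: 3^7 = 3^4 × 3^2 × 3^1 ≡ 4 × 2 × 3 (mod 7): 4 × 2 = 8 ≡ 1; 1 × 3 = 3 ≡ 3. So 3^7 ≡ 3 (mod 7).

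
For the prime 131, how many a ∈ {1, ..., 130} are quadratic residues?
For prime 131, there are (p-1)/2 = (131-1)/2 = 65 quadratic residues (excluding 0).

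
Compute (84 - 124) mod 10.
0

(84 - 124) = -40
-40 mod 10 = 0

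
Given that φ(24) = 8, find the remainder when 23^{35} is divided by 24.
By Euler: 23^{8} ≡ 1 (mod 24) since gcd(23, 24) = 1. 35 = 4×8 + 3. So 23^{35} ≡ 23^{3} ≡ 23 (mod 24)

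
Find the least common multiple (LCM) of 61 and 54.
3294

First find GCD(61, 54) using the Euclidean algorithm:
61 = 1 × 54 + 7
54 = 7 × 7 + 5
7 = 1 × 5 + 2
5 = 2 × 2 + 1
2 = 2 × 1 + 0
GCD(61, 54) = 1

LCM formula: LCM(a, b) = (a × b) / GCD(a, b)
LCM(61, 54) = (61 × 54) / 1
LCM(61, 54) = 3294 / 1
LCM(61, 54) = 3294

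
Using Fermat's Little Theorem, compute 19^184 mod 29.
By Fermat: 19^{28} ≡ 1 (mod 29). 184 ≡ 16 (mod 28). So 19^{184} ≡ 19^{16} ≡ 16 (mod 29)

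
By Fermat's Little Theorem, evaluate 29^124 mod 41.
By Fermat: 29^{40} ≡ 1 (mod 41). 124 = 3×40 + 4. So 29^{124} ≡ 29^{4} ≡ 31 (mod 41)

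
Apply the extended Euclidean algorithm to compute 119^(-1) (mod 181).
Extended GCD: 119(-73) + 181(48) = 1. So 119^(-1) ≡ 108 ≡ 108 (mod 181). Verify: 119 × 108 = 12852 ≡ 1 (mod 181)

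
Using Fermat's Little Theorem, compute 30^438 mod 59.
By Fermat: 30^{58} ≡ 1 (mod 59). 438 = 7×58 + 32. So 30^{438} ≡ 30^{32} ≡ 22 (mod 59)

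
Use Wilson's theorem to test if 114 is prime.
(113)! mod 114 = 0. Since 0 ≢ -1 (mod 114), 114 is not prime.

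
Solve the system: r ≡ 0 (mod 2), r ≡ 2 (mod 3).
M = 2 × 3 = 6. M₁ = 3, y₁ ≡ 1 (mod 2). M₂ = 2, y₂ ≡ 2 (mod 3). r = 0×3×1 + 2×2×2 ≡ 2 (mod 6)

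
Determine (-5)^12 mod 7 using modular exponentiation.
Using Fermat: (-5)^{6} ≡ 1 (mod 7). 12 ≡ 0 (mod 6). So (-5)^{12} ≡ (-5)^{0} ≡ 1 (mod 7)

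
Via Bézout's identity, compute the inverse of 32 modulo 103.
Extended GCD: 32(29) + 103(-9) = 1. So 32^(-1) ≡ 29 ≡ 29 (mod 103). Verify: 32 × 29 = 928 ≡ 1 (mod 103)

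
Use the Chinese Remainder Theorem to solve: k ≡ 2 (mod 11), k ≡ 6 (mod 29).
35

Using the Chinese Remainder Theorem:
M = product of moduli = 319
For equation 1: M_1 = 29, 29 ≡ 7 (mod 11), inverse of 29 mod 11 is 8 (check: 7 × 8 = 56 ≡ 1 (mod 11))
For equation 2: M_2 = 11, 11 ≡ 11 (mod 29), inverse of 11 mod 29 is 8 (check: 11 × 8 = 88 ≡ 1 (mod 29))
Combine: k ≡ Σ r_i×M_i×(M_i⁻¹ mod m_i) = 2×29×8 + 6×11×8 = 464 + 528 = 992
992 mod 319 = 35
k ≡ 35 (mod 319)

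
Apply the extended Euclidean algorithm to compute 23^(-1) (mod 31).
Extended GCD: 23(-4) + 31(3) = 1. So 23^(-1) ≡ 27 ≡ 27 (mod 31). Verify: 23 × 27 = 621 ≡ 1 (mod 31)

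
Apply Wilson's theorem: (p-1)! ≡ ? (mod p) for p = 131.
By Wilson's theorem, (130)! ≡ -1 ≡ 130 (mod 131)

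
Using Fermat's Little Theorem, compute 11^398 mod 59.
By Fermat: 11^{58} ≡ 1 (mod 59). 398 = 6×58 + 50. So 11^{398} ≡ 11^{50} ≡ 51 (mod 59)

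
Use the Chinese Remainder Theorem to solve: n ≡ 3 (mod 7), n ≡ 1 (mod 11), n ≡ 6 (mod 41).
1277

Using the Chinese Remainder Theorem:
M = product of moduli = 3157
For equation 1: M_1 = 451, 451 ≡ 3 (mod 7), inverse of 451 mod 7 is 5 (check: 3 × 5 = 15 ≡ 1 (mod 7))
For equation 2: M_2 = 287, 287 ≡ 1 (mod 11), inverse of 287 mod 11 is 1 (check: 1 × 1 = 1 ≡ 1 (mod 11))
For equation 3: M_3 = 77, 77 ≡ 36 (mod 41), inverse of 77 mod 41 is 8 (check: 36 × 8 = 288 ≡ 1 (mod 41))
Combine: n ≡ Σ r_i×M_i×(M_i⁻¹ mod m_i) = 3×451×5 + 1×287×1 + 6×77×8 = 6765 + 287 + 3696 = 10748
10748 mod 3157 = 1277
n ≡ 1277 (mod 3157)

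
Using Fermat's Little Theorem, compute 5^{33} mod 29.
22

By Fermat's Little Theorem, a^(p-1) ≡ 1 (mod p) for prime p and gcd(a, p) = 1
Here p = 29, so 5^28 ≡ 1 (mod 29)
We can reduce the exponent: 33 mod 28 = 5
So 5^33 ≡ 5^5 (mod 29)
Computing: 5^5 mod 29 = 22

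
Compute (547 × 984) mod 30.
18

(547 × 984) = 538248
538248 mod 30 = 18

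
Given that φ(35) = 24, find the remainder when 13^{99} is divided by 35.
By Euler: 13^{24} ≡ 1 (mod 35) since gcd(13, 35) = 1. 99 = 4×24 + 3. So 13^{99} ≡ 13^{3} ≡ 27 (mod 35)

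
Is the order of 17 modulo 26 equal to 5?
No, the actual order is 6, not 5.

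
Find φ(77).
60

Prime factorization: 77 = 7 × 11
Using the formula φ(n) = n × Π(1 - 1/p) for each prime factor p:
φ(77) = 77 × (1 - 1/7) × (1 - 1/11)
φ(77) = 60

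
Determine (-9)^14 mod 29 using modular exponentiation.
Using repeated squaring. (-9) ≡ 20 (mod 29). 14 = 8 + 4 + 2 (binary 1110). Repeated squaring mod 29: 20^1 ≡ 20; 20^2 ≡ 20² = 400 ≡ 23; 20^4 ≡ 23² = 529 ≡ 7; 20^8 ≡ 7² = 49 ≡ 20. Multiply: (-9)^14 ≡ 20^8 × 20^4 × 20^2 ≡ 20 × 7 × 23 (mod 29): 20 × 7 = 140 ≡ 24; 24 × 23 = 552 ≡ 1. So (-9)^14 ≡ 1 (mod 29).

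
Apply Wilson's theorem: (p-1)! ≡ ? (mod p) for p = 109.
By Wilson's theorem, (108)! ≡ -1 ≡ 108 (mod 109)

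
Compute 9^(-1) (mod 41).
9^(-1) ≡ 32 (mod 41). Verification: 9 × 32 = 288 ≡ 1 (mod 41)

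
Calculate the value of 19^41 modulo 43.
Using repeated squaring. 41 = 32 + 8 + 1 (binary 101001). Repeated squaring mod 43: 19^1 ≡ 19; 19^2 ≡ 19² = 361 ≡ 17; 19^4 ≡ 17² = 289 ≡ 31; 19^8 ≡ 31² = 961 ≡ 15; 19^16 ≡ 15² = 225 ≡ 10; 19^32 ≡ 10² = 100 ≡ 14. Multiply: 19^41 = 19^32 × 19^8 × 19^1 ≡ 14 × 15 × 19 (mod 43): 14 × 15 = 210 ≡ 38; 38 × 19 = 722 ≡ 34. So 19^41 ≡ 34 (mod 43).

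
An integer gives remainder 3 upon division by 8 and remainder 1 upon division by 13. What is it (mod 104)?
M = 8 × 13 = 104. M₁ = 13, y₁ ≡ 5 (mod 8). M₂ = 8, y₂ ≡ 5 (mod 13). k = 3×13×5 + 1×8×5 ≡ 27 (mod 104). The smallest positive such number is 27.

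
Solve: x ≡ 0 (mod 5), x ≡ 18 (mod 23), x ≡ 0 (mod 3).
M = 5 × 23 × 3 = 345. M₁ = 69, y₁ ≡ 4 (mod 5). M₂ = 15, y₂ ≡ 20 (mod 23). M₃ = 115, y₃ ≡ 1 (mod 3). x = 0×69×4 + 18×15×20 + 0×115×1 ≡ 225 (mod 345)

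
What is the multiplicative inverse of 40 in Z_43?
40^(-1) ≡ 14 (mod 43). Verification: 40 × 14 = 560 ≡ 1 (mod 43)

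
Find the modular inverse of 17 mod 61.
17^(-1) ≡ 18 (mod 61). Verification: 17 × 18 = 306 ≡ 1 (mod 61)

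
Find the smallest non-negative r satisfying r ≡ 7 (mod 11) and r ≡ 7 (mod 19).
M = 11 × 19 = 209. M₁ = 19, y₁ ≡ 7 (mod 11). M₂ = 11, y₂ ≡ 7 (mod 19). r = 7×19×7 + 7×11×7 ≡ 7 (mod 209)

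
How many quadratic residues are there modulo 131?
For prime 131, there are (p-1)/2 = (131-1)/2 = 65 quadratic residues (excluding 0).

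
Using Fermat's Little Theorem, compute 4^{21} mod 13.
12

By Fermat's Little Theorem, a^(p-1) ≡ 1 (mod p) for prime p and gcd(a, p) = 1
Here p = 13, so 4^12 ≡ 1 (mod 13)
We can reduce the exponent: 21 mod 12 = 9
So 4^21 ≡ 4^9 (mod 13)
Computing: 4^9 mod 13 = 12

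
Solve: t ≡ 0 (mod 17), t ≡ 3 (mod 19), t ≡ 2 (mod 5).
M = 17 × 19 × 5 = 1615. M₁ = 95, y₁ ≡ 12 (mod 17). M₂ = 85, y₂ ≡ 17 (mod 19). M₃ = 323, y₃ ≡ 2 (mod 5). t = 0×95×12 + 3×85×17 + 2×323×2 ≡ 782 (mod 1615)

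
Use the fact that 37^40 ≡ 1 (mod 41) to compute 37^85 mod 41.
By Fermat: 37^{40} ≡ 1 (mod 41). 85 = 2×40 + 5. So 37^{85} ≡ 37^{5} ≡ 1 (mod 41)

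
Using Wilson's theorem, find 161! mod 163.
(162)! = (161)! × (162) ≡ -1 (mod 163). So (161)! ≡ -1 × (162)^(-1) ≡ (-1)×(-1) = 1 (mod 163)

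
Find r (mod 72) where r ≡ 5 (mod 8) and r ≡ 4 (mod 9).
M = 8 × 9 = 72. M₁ = 9, y₁ ≡ 1 (mod 8). M₂ = 8, y₂ ≡ 8 (mod 9). r = 5×9×1 + 4×8×8 ≡ 13 (mod 72)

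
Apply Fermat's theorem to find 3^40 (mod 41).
By Fermat's Little Theorem, 3^{40} ≡ 1 (mod 41) since 41 is prime and gcd(3, 41) = 1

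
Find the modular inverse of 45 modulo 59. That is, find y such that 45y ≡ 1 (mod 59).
21

Using Extended Euclidean Algorithm:
gcd(45, 59) = 1
Bezout coefficients: 45 × 21 + 59 × -16 = 1
So 45 × 21 ≡ 1 (mod 59)
The inverse is 21 mod 59 = 21
Verification: 45 × 21 = 945 = 16 × 59 + 1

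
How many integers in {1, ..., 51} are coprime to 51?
32

Prime factorization: 51 = 3 × 17
Using the formula φ(n) = n × Π(1 - 1/p) for each prime factor p:
φ(51) = 51 × (1 - 1/3) × (1 - 1/17)
φ(51) = 32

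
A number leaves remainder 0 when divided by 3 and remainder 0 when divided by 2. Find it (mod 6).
M = 3 × 2 = 6. M₁ = 2, y₁ ≡ 2 (mod 3). M₂ = 3, y₂ ≡ 1 (mod 2). t = 0×2×2 + 0×3×1 ≡ 0 (mod 6)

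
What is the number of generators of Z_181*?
Number of primitive roots mod 181 = φ(180) = 48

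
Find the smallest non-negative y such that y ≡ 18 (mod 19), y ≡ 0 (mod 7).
56

Using the Chinese Remainder Theorem:
M = product of moduli = 133
For equation 1: M_1 = 7, 7 ≡ 7 (mod 19), inverse of 7 mod 19 is 11 (check: 7 × 11 = 77 ≡ 1 (mod 19))
For equation 2: M_2 = 19, 19 ≡ 5 (mod 7), inverse of 19 mod 7 is 3 (check: 5 × 3 = 15 ≡ 1 (mod 7))
Combine: y ≡ Σ r_i×M_i×(M_i⁻¹ mod m_i) = 18×7×11 + 0×19×3 = 1386 + 0 = 1386
1386 mod 133 = 56
y ≡ 56 (mod 133)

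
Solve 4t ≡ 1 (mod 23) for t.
4^(-1) ≡ 6 (mod 23). Verification: 4 × 6 = 24 ≡ 1 (mod 23)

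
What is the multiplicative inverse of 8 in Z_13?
5

Using Extended Euclidean Algorithm:
gcd(8, 13) = 1
Bezout coefficients: 8 × 5 + 13 × -3 = 1
So 8 × 5 ≡ 1 (mod 13)
The inverse is 5 mod 13 = 5
Verification: 8 × 5 = 40 = 3 × 13 + 1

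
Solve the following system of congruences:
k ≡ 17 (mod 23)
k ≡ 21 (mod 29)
224

Using the Chinese Remainder Theorem:
M = product of moduli = 667
For equation 1: M_1 = 29, 29 ≡ 6 (mod 23), inverse of 29 mod 23 is 4 (check: 6 × 4 = 24 ≡ 1 (mod 23))
For equation 2: M_2 = 23, 23 ≡ 23 (mod 29), inverse of 23 mod 29 is 24 (check: 23 × 24 = 552 ≡ 1 (mod 29))
Combine: k ≡ Σ r_i×M_i×(M_i⁻¹ mod m_i) = 17×29×4 + 21×23×24 = 1972 + 11592 = 13564
13564 mod 667 = 224
k ≡ 224 (mod 667)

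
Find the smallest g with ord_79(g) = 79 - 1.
p - 1 = 78 has prime divisors 2, 3, 13. h is a primitive root mod 79 iff h^(78/q) ≢ 1 (mod 79) for each such q.
h = 2: 2^39 ≡ 1, 2^26 ≡ 23, 2^6 ≡ 64 (mod 79); 2^39 ≡ 1, so not a primitive root.
h = 3: 3^39 ≡ 78, 3^26 ≡ 23, 3^6 ≡ 18 (mod 79); none is 1, so 3 has order 78 and is a primitive root.
The smallest primitive root mod 79 is g = 3.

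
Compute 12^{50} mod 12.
0

Using successive squaring:
Binary expansion of 50: 110010
Powers of 12 mod 12 (each is the square of the previous):
  12^1 ≡ 0 (mod 12)
  12^2 ≡ 0² = 0 ≡ 0 (mod 12)
  12^4 ≡ 0² = 0 ≡ 0 (mod 12)
  12^8 ≡ 0² = 0 ≡ 0 (mod 12)
  12^16 ≡ 0² = 0 ≡ 0 (mod 12)
  12^32 ≡ 0² = 0 ≡ 0 (mod 12)
50 = 32 + 16 + 2, so 12^50 = 12^32 × 12^16 × 12^2 ≡ 0 × 0 × 0 (mod 12)
Multiplying step by step:
  0 × 0 = 0 ≡ 0 (mod 12)
  0 × 0 = 0 ≡ 0 (mod 12)
Result: 12^50 ≡ 0 (mod 12)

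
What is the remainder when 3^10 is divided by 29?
10 = 8 + 2 (binary 1010). Repeated squaring mod 29: 3^1 ≡ 3; 3^2 ≡ 3² = 9 ≡ 9; 3^4 ≡ 9² = 81 ≡ 23; 3^8 ≡ 23² = 529 ≡ 7. Multiply: 3^10 = 3^8 × 3^2 ≡ 7 × 9 (mod 29): 7 × 9 = 63 ≡ 5. So 3^10 ≡ 5 (mod 29).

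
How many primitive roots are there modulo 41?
Number of primitive roots mod 41 = φ(40) = 16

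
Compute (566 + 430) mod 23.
7

(566 + 430) = 996
996 mod 23 = 7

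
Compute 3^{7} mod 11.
9

Using successive squaring:
Binary expansion of 7: 111
Powers of 3 mod 11 (each is the square of the previous):
  3^1 ≡ 3 (mod 11)
  3^2 ≡ 3² = 9 ≡ 9 (mod 11)
  3^4 ≡ 9² = 81 ≡ 4 (mod 11)
7 = 4 + 2 + 1, so 3^7 = 3^4 × 3^2 × 3^1 ≡ 4 × 9 × 3 (mod 11)
Multiplying step by step:
  4 × 9 = 36 ≡ 3 (mod 11)
  3 × 3 = 9 ≡ 9 (mod 11)
Result: 3^7 ≡ 9 (mod 11)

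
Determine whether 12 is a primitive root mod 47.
p - 1 = 46 has prime divisors 2, 23. Check 12^(46/q) mod 47 for each: 12^(46/2) = 12^23 ≡ 1, 12^(46/23) = 12^2 ≡ 3 (mod 47). Since 12^23 ≡ 1 (mod 47), the order of 12 divides 23 (in fact the order is 23) ≠ 46, so it is not a primitive root.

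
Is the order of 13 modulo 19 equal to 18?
Yes, ord_19(13) = 18.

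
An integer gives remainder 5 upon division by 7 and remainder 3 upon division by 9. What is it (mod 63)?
M = 7 × 9 = 63. M₁ = 9, y₁ ≡ 4 (mod 7). M₂ = 7, y₂ ≡ 4 (mod 9). m = 5×9×4 + 3×7×4 ≡ 12 (mod 63). The smallest positive such number is 12.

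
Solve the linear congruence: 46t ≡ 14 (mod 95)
54

Since gcd(46, 95) = 1 divides 14, a solution exists.
Multiply both sides by the inverse of 46 mod 95:
  46^(-1) mod 95 = 31
  x ≡ 31 × 14 ≡ 434 ≡ 54 (mod 95)
Verification: 46 × 54 = 2484 = 26 × 95 + 14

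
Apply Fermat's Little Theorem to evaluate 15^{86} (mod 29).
22

By Fermat's Little Theorem, a^(p-1) ≡ 1 (mod p) for prime p and gcd(a, p) = 1
Here p = 29, so 15^28 ≡ 1 (mod 29)
We can reduce the exponent: 86 mod 28 = 2
So 15^86 ≡ 15^2 (mod 29)
Computing: 15^2 mod 29 = 22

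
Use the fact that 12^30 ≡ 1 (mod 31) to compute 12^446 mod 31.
By Fermat: 12^{30} ≡ 1 (mod 31). 446 ≡ 26 (mod 30). So 12^{446} ≡ 12^{26} ≡ 10 (mod 31)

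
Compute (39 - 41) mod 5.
3

(39 - 41) = -2
-2 mod 5 = 3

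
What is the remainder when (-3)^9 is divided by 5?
(-3) ≡ 2 (mod 5). 9 = 8 + 1 (binary 1001). Repeated squaring mod 5: 2^1 ≡ 2; 2^2 ≡ 2² = 4 ≡ 4; 2^4 ≡ 4² = 16 ≡ 1; 2^8 ≡ 1² = 1 ≡ 1. Multiply: (-3)^9 ≡ 2^8 × 2^1 ≡ 1 × 2 (mod 5): 1 × 2 = 2 ≡ 2. So (-3)^9 ≡ 2 (mod 5).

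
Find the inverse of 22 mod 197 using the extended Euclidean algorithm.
Extended GCD: 22(9) + 197(-1) = 1. So 22^(-1) ≡ 9 ≡ 9 (mod 197). Verify: 22 × 9 = 198 ≡ 1 (mod 197)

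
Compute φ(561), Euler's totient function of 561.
320

Prime factorization: 561 = 3 × 11 × 17
Using the formula φ(n) = n × Π(1 - 1/p) for each prime factor p:
φ(561) = 561 × (1 - 1/3) × (1 - 1/11) × (1 - 1/17)
φ(561) = 320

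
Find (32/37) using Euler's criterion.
(32/37) = 32^{18} mod 37 = -1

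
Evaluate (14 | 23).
(14/23) = 14^{11} mod 23 = -1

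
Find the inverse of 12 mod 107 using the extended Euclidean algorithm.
Extended GCD: 12(9) + 107(-1) = 1. So 12^(-1) ≡ 9 ≡ 9 (mod 107). Verify: 12 × 9 = 108 ≡ 1 (mod 107)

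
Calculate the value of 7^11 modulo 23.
Using repeated squaring. 11 = 8 + 2 + 1 (binary 1011). Repeated squaring mod 23: 7^1 ≡ 7; 7^2 ≡ 7² = 49 ≡ 3; 7^4 ≡ 3² = 9 ≡ 9; 7^8 ≡ 9² = 81 ≡ 12. Multiply: 7^11 = 7^8 × 7^2 × 7^1 ≡ 12 × 3 × 7 (mod 23): 12 × 3 = 36 ≡ 13; 13 × 7 = 91 ≡ 22. So 7^11 ≡ 22 (mod 23).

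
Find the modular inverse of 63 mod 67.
63^(-1) ≡ 50 (mod 67). Verification: 63 × 50 = 3150 ≡ 1 (mod 67)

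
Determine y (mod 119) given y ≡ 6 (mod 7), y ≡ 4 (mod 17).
55

Using the Chinese Remainder Theorem:
M = product of moduli = 119
For equation 1: M_1 = 17, 17 ≡ 3 (mod 7), inverse of 17 mod 7 is 5 (check: 3 × 5 = 15 ≡ 1 (mod 7))
For equation 2: M_2 = 7, 7 ≡ 7 (mod 17), inverse of 7 mod 17 is 5 (check: 7 × 5 = 35 ≡ 1 (mod 17))
Combine: y ≡ Σ r_i×M_i×(M_i⁻¹ mod m_i) = 6×17×5 + 4×7×5 = 510 + 140 = 650
650 mod 119 = 55
y ≡ 55 (mod 119)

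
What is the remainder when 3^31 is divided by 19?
Using Fermat: 3^{18} ≡ 1 (mod 19). 31 ≡ 13 (mod 18). So 3^{31} ≡ 3^{13} ≡ 14 (mod 19)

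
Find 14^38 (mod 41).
Using repeated squaring. 38 = 32 + 4 + 2 (binary 100110). Repeated squaring mod 41: 14^1 ≡ 14; 14^2 ≡ 14² = 196 ≡ 32; 14^4 ≡ 32² = 1024 ≡ 40; 14^8 ≡ 40² = 1600 ≡ 1; 14^16 ≡ 1² = 1 ≡ 1; 14^32 ≡ 1² = 1 ≡ 1. Multiply: 14^38 = 14^32 × 14^4 × 14^2 ≡ 1 × 40 × 32 (mod 41): 1 × 40 = 40 ≡ 40; 40 × 32 = 1280 ≡ 9. So 14^38 ≡ 9 (mod 41).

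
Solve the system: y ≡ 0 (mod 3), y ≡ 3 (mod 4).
M = 3 × 4 = 12. M₁ = 4, y₁ ≡ 1 (mod 3). M₂ = 3, y₂ ≡ 3 (mod 4). y = 0×4×1 + 3×3×3 ≡ 3 (mod 12)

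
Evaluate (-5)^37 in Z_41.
Using repeated squaring. (-5) ≡ 36 (mod 41). 37 = 32 + 4 + 1 (binary 100101). Repeated squaring mod 41: 36^1 ≡ 36; 36^2 ≡ 36² = 1296 ≡ 25; 36^4 ≡ 25² = 625 ≡ 10; 36^8 ≡ 10² = 100 ≡ 18; 36^16 ≡ 18² = 324 ≡ 37; 36^32 ≡ 37² = 1369 ≡ 16. Multiply: (-5)^37 ≡ 36^32 × 36^4 × 36^1 ≡ 16 × 10 × 36 (mod 41): 16 × 10 = 160 ≡ 37; 37 × 36 = 1332 ≡ 20. So (-5)^37 ≡ 20 (mod 41).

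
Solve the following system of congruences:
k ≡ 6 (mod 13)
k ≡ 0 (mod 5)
45

Using the Chinese Remainder Theorem:
M = product of moduli = 65
For equation 1: M_1 = 5, 5 ≡ 5 (mod 13), inverse of 5 mod 13 is 8 (check: 5 × 8 = 40 ≡ 1 (mod 13))
For equation 2: M_2 = 13, 13 ≡ 3 (mod 5), inverse of 13 mod 5 is 2 (check: 3 × 2 = 6 ≡ 1 (mod 5))
Combine: k ≡ Σ r_i×M_i×(M_i⁻¹ mod m_i) = 6×5×8 + 0×13×2 = 240 + 0 = 240
240 mod 65 = 45
k ≡ 45 (mod 65)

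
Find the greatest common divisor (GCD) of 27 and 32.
1

Using the Euclidean algorithm:
27 = 0 × 32 + 27
32 = 1 × 27 + 5
27 = 5 × 5 + 2
5 = 2 × 2 + 1
2 = 2 × 1 + 0

GCD(27, 32) = 1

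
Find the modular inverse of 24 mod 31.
24^(-1) ≡ 22 (mod 31). Verification: 24 × 22 = 528 ≡ 1 (mod 31)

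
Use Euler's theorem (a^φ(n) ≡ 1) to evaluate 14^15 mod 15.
By Euler: 14^{8} ≡ 1 (mod 15) since gcd(14, 15) = 1. 15 = 1×8 + 7. So 14^{15} ≡ 14^{7} ≡ 14 (mod 15)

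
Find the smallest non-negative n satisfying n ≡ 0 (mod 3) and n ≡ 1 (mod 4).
M = 3 × 4 = 12. M₁ = 4, y₁ ≡ 1 (mod 3). M₂ = 3, y₂ ≡ 3 (mod 4). n = 0×4×1 + 1×3×3 ≡ 9 (mod 12)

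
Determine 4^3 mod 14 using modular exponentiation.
3 = 2 + 1 (binary 11). Repeated squaring mod 14: 4^1 ≡ 4; 4^2 ≡ 4² = 16 ≡ 2. Multiply: 4^3 = 4^2 × 4^1 ≡ 2 × 4 (mod 14): 2 × 4 = 8 ≡ 8. So 4^3 ≡ 8 (mod 14).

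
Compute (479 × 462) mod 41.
21

(479 × 462) = 221298
221298 mod 41 = 21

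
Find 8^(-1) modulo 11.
7

Using Extended Euclidean Algorithm:
gcd(8, 11) = 1
Bezout coefficients: 8 × -4 + 11 × 3 = 1
So 8 × -4 ≡ 1 (mod 11)
The inverse is -4 mod 11 = 7
Verification: 8 × 7 = 56 = 5 × 11 + 1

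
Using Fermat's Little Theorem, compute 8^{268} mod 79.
65

By Fermat's Little Theorem, a^(p-1) ≡ 1 (mod p) for prime p and gcd(a, p) = 1
Here p = 79, so 8^78 ≡ 1 (mod 79)
We can reduce the exponent: 268 mod 78 = 34
So 8^268 ≡ 8^34 (mod 79)
Computing: 8^34 mod 79 = 65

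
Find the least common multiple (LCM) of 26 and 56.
728

First find GCD(26, 56) using the Euclidean algorithm:
26 = 0 × 56 + 26
56 = 2 × 26 + 4
26 = 6 × 4 + 2
4 = 2 × 2 + 0
GCD(26, 56) = 2

LCM formula: LCM(a, b) = (a × b) / GCD(a, b)
LCM(26, 56) = (26 × 56) / 2
LCM(26, 56) = 1456 / 2
LCM(26, 56) = 728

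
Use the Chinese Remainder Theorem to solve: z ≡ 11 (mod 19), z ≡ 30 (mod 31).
M = 19 × 31 = 589. M₁ = 31, y₁ ≡ 8 (mod 19). M₂ = 19, y₂ ≡ 18 (mod 31). z = 11×31×8 + 30×19×18 ≡ 30 (mod 589)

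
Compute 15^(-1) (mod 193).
15^(-1) ≡ 103 (mod 193). Verification: 15 × 103 = 1545 ≡ 1 (mod 193)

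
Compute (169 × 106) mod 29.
21

(169 × 106) = 17914
17914 mod 29 = 21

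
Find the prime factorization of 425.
5^2 × 17

Divide by primes starting from smallest:
425 ÷ 5 = 85
85 ÷ 5 = 17
17 ÷ 17 = 1

425 = 5^2 × 17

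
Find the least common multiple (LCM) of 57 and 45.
855

First find GCD(57, 45) using the Euclidean algorithm:
57 = 1 × 45 + 12
45 = 3 × 12 + 9
12 = 1 × 9 + 3
9 = 3 × 3 + 0
GCD(57, 45) = 3

LCM formula: LCM(a, b) = (a × b) / GCD(a, b)
LCM(57, 45) = (57 × 45) / 3
LCM(57, 45) = 2565 / 3
LCM(57, 45) = 855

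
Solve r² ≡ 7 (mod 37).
The square roots of 7 mod 37 are 9 and 28. Verify: 9² = 81 ≡ 7 (mod 37)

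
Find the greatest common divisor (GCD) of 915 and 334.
1

Using the Euclidean algorithm:
915 = 2 × 334 + 247
334 = 1 × 247 + 87
247 = 2 × 87 + 73
87 = 1 × 73 + 14
73 = 5 × 14 + 3
14 = 4 × 3 + 2
3 = 1 × 2 + 1
2 = 2 × 1 + 0

GCD(915, 334) = 1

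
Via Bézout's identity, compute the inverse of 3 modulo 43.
Extended GCD: 3(-14) + 43(1) = 1. So 3^(-1) ≡ 29 ≡ 29 (mod 43). Verify: 3 × 29 = 87 ≡ 1 (mod 43)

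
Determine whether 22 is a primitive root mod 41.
p - 1 = 40 has prime divisors 2, 5. Check 22^(40/q) mod 41 for each: 22^(40/2) = 22^20 ≡ 40, 22^(40/5) = 22^8 ≡ 37 (mod 41). None of these is 1, so 22 has order 40 = φ(41), so it is a primitive root mod 41.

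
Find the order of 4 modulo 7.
Powers of 4 mod 7: 4^1≡4, 4^2≡2, 4^3≡1. Order = 3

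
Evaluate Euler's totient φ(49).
42

Prime factorization: 49 = 7^2
Using the formula φ(n) = n × Π(1 - 1/p) for each prime factor p:
φ(49) = 49 × (1 - 1/7)
φ(49) = 42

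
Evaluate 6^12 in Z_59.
Using repeated squaring. 12 = 8 + 4 (binary 1100). Repeated squaring mod 59: 6^1 ≡ 6; 6^2 ≡ 6² = 36 ≡ 36; 6^4 ≡ 36² = 1296 ≡ 57; 6^8 ≡ 57² = 3249 ≡ 4. Multiply: 6^12 = 6^8 × 6^4 ≡ 4 × 57 (mod 59): 4 × 57 = 228 ≡ 51. So 6^12 ≡ 51 (mod 59).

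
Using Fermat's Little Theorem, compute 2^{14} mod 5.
4

By Fermat's Little Theorem, a^(p-1) ≡ 1 (mod p) for prime p and gcd(a, p) = 1
Here p = 5, so 2^4 ≡ 1 (mod 5)
We can reduce the exponent: 14 mod 4 = 2
So 2^14 ≡ 2^2 (mod 5)
Computing: 2^2 mod 5 = 4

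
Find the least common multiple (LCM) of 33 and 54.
594

First find GCD(33, 54) using the Euclidean algorithm:
33 = 0 × 54 + 33
54 = 1 × 33 + 21
33 = 1 × 21 + 12
21 = 1 × 12 + 9
12 = 1 × 9 + 3
9 = 3 × 3 + 0
GCD(33, 54) = 3

LCM formula: LCM(a, b) = (a × b) / GCD(a, b)
LCM(33, 54) = (33 × 54) / 3
LCM(33, 54) = 1782 / 3
LCM(33, 54) = 594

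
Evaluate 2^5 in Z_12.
5 = 4 + 1 (binary 101). Repeated squaring mod 12: 2^1 ≡ 2; 2^2 ≡ 2² = 4 ≡ 4; 2^4 ≡ 4² = 16 ≡ 4. Multiply: 2^5 = 2^4 × 2^1 ≡ 4 × 2 (mod 12): 4 × 2 = 8 ≡ 8. So 2^5 ≡ 8 (mod 12).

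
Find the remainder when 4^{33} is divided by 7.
By Fermat: 4^{6} ≡ 1 (mod 7). 33 = 5×6 + 3. So 4^{33} ≡ 4^{3} ≡ 1 (mod 7)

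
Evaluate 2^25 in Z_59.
Using repeated squaring. 25 = 16 + 8 + 1 (binary 11001). Repeated squaring mod 59: 2^1 ≡ 2; 2^2 ≡ 2² = 4 ≡ 4; 2^4 ≡ 4² = 16 ≡ 16; 2^8 ≡ 16² = 256 ≡ 20; 2^16 ≡ 20² = 400 ≡ 46. Multiply: 2^25 = 2^16 × 2^8 × 2^1 ≡ 46 × 20 × 2 (mod 59): 46 × 20 = 920 ≡ 35; 35 × 2 = 70 ≡ 11. So 2^25 ≡ 11 (mod 59).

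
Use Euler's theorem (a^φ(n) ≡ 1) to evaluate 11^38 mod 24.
By Euler: 11^{8} ≡ 1 (mod 24) since gcd(11, 24) = 1. 38 = 4×8 + 6. So 11^{38} ≡ 11^{6} ≡ 1 (mod 24)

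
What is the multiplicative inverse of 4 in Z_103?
26

Using Extended Euclidean Algorithm:
gcd(4, 103) = 1
Bezout coefficients: 4 × 26 + 103 × -1 = 1
So 4 × 26 ≡ 1 (mod 103)
The inverse is 26 mod 103 = 26
Verification: 4 × 26 = 104 = 1 × 103 + 1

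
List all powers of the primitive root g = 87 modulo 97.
g^1, g^2, ..., g^{96} mod 97: {87, 3, 67, 9, 7, 27, 21, 81, 63, 49, 92, 50, 82, 53, 52, 62, 59, 89, 80, 73, 46, 25, 41, 75, 26, 31, 78, 93, 40, 85, 23, 61, 69, 86, 13, 64, 39, 95, 20, 91, 60, 79, 83, 43, 55, 32, 68, 96, 10, 94, 30, 88, 90, 70, 76, 16, 34, 48, 5, 47, 15, 44, 45, 35, 38, 8, 17, 24, 51, 72, 56, 22, 71, 66, 19, 4, 57, 12, 74, 36, 28, 11, 84, 33, 58, 2, 77, 6, 37, 18, 14, 54, 42, 65, 29, 1}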